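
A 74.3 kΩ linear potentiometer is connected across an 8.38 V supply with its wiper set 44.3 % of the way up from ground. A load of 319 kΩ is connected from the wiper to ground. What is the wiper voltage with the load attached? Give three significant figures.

The wiper splits the pot into (1−α)R = 41.39 kΩ above and αR = 32.91 kΩ below.
Lower section ‖ load = 29.84 kΩ.
V_wiper = 8.38 × 29.84/(41.39 + 29.84) = 3.51 V.

V ≈ 3.51 V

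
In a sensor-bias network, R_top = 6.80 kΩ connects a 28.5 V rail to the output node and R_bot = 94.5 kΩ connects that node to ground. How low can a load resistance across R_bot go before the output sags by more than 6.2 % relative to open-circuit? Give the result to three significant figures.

R_L(min) ≈ 96.0 kΩ

Output resistance R_th = R_top‖R_bot = (6.80 × 94.5)/101.3 = 6.344 kΩ.
The fractional drop is R_th/(R_th + R_L); requiring this ≤ 0.0620 gives R_L ≥ R_th(1/0.0620 − 1) = 6.344 × 15.13 = 96.0 kΩ.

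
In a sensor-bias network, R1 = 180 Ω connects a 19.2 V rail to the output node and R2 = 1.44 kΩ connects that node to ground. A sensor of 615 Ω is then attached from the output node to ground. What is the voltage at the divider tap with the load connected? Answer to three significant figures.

V_out ≈ 13.5 V

The load sits in parallel with R2: R2‖R_L = (1440 × 615) / (1440 + 615) = 430.9 Ω.
V_out = 19.2 × 430.9 / (180 + 430.9) = 19.2 × 430.9/610.9 = 13.5 V.
(Unloaded it would have been 17.1 V.)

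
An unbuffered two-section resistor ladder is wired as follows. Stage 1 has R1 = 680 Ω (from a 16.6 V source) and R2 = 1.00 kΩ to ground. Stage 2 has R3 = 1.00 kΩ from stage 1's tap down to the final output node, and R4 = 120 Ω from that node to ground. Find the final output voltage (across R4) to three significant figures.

Stage 2 presents R3+R4 = 1120 Ω as a load on stage 1's tap.
Stage 1's lower leg becomes R2‖(R3+R4) = 528.3 Ω, so V_mid = 16.6 × 528.3/1208 = 7.258 V.
Stage 2 is itself unloaded: V_out = V_mid × R4/(R3+R4) = 7.258 × 120/1120 = 0.778 V.

V_out ≈ 0.778 V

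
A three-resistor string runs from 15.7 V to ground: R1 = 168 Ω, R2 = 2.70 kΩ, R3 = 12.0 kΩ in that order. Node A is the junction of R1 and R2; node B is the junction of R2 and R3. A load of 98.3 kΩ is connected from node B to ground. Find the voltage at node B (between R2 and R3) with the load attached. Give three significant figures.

At node B, R3 is in parallel with the load: R3‖R_L = 10690 Ω.
Below node A the resistance is R2 + (R3‖R_L) = 13390 Ω, so V_A = 15.7 × 13390/13560 = 15.51 V.
Then V_B = V_A × (R3‖R_L)/(R2 + R3‖R_L) = 15.51 × 10690/13390 = 12.4 V.

V ≈ 12.4 V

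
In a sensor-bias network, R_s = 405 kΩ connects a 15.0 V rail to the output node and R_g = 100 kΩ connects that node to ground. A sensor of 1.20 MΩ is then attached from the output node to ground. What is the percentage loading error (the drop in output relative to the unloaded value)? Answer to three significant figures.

The divider's output (Thévenin) resistance is R_s‖R_g = 80.20 kΩ.
Fractional drop under load = R_th/(R_th + R_L) = 80.20 / (80.20 + 1200) = 0.06265.
So the output falls by 6.26 %.

6.26 %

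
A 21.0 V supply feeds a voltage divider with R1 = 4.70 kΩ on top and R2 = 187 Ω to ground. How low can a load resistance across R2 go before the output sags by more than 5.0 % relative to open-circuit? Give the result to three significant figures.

Output resistance R_th = R1‖R2 = (4700 × 187)/4887 = 179.8 Ω.
The fractional drop is R_th/(R_th + R_L); requiring this ≤ 0.0500 gives R_L ≥ R_th(1/0.0500 − 1) = 179.8 × 19.00 = 3.42 kΩ.

R_L(min) ≈ 3.42 kΩ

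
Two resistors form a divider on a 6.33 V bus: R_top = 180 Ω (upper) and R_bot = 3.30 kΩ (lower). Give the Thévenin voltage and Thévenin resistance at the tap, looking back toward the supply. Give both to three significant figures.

V_th = 6.00 V, R_th = 171 Ω

V_th is the open-circuit tap voltage: 6.33 × 3300/(180 + 3300) = 6.00 V.
With the supply zeroed, R_top and R_bot appear in parallel from the tap: R_th = R_top‖R_bot = (180 × 3300)/3480 = 171 Ω.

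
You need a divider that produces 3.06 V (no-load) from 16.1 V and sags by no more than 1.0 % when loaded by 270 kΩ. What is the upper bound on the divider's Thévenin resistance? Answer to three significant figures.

Loading drop = R_th/(R_th + R_L) ≤ 0.0100, so R_th ≤ R_L · ε/(1−ε) = 270 kΩ × 0.0100/0.9900 = 2.73 kΩ.
(Any R1, R2 with R2/(R1+R2) = 0.190 and R1‖R2 ≤ 2.73 kΩ will meet the spec.)

R_th ≤ 2.73 kΩ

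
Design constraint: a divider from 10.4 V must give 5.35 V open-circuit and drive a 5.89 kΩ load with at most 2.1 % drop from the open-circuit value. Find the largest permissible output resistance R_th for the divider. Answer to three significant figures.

Loading drop = R_th/(R_th + R_L) ≤ 0.0210, so R_th ≤ R_L · ε/(1−ε) = 5.89 kΩ × 0.0210/0.9790 = 126 Ω.
(Any R1, R2 with R2/(R1+R2) = 0.514 and R1‖R2 ≤ 126 Ω will meet the spec.)

R_th ≤ 126 Ω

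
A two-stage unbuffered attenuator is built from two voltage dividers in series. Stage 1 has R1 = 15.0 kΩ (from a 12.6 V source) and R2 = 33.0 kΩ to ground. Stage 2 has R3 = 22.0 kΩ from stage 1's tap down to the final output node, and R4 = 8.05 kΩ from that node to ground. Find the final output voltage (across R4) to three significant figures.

V_out ≈ 1.73 V

Stage 2 presents R3+R4 = 30.05 kΩ as a load on stage 1's tap.
Stage 1's lower leg becomes R2‖(R3+R4) = 15.73 kΩ, so V_mid = 12.6 × 15.73/30.73 = 6.449 V.
Stage 2 is itself unloaded: V_out = V_mid × R4/(R3+R4) = 6.449 × 8.05/30.05 = 1.73 V.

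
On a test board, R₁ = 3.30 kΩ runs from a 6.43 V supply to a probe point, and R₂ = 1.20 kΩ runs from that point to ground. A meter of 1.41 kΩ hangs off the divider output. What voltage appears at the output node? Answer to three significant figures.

V_out ≈ 1.06 V

The load sits in parallel with R₂: R₂‖R_L = (1.20 × 1.41) / (1.20 + 1.41) = 0.6483 kΩ.
V_out = 6.43 × 0.6483 / (3.30 + 0.6483) = 6.43 × 0.6483/3.948 = 1.06 V.
(Unloaded it would have been 1.71 V.)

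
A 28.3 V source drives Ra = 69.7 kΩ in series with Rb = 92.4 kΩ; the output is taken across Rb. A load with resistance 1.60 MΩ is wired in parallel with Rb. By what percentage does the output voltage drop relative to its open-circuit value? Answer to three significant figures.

2.42 %

The divider's output (Thévenin) resistance is Ra‖Rb = 39.73 kΩ.
Fractional drop under load = R_th/(R_th + R_L) = 39.73 / (39.73 + 1600) = 0.02423.
So the output falls by 2.42 %.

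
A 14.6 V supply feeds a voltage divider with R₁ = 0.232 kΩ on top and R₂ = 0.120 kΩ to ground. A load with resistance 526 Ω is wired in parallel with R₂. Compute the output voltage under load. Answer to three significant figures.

The load sits in parallel with R₂: R₂‖R_L = (120 × 526) / (120 + 526) = 97.71 Ω.
V_out = 14.6 × 97.71 / (232 + 97.71) = 14.6 × 97.71/329.7 = 4.33 V.
(Unloaded it would have been 4.98 V.)

V_out ≈ 4.33 V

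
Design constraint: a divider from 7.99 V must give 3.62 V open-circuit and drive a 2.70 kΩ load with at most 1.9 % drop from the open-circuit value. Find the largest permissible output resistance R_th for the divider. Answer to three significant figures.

R_th ≤ 52.3 Ω

Loading drop = R_th/(R_th + R_L) ≤ 0.0190, so R_th ≤ R_L · ε/(1−ε) = 2.70 kΩ × 0.0190/0.9810 = 52.3 Ω.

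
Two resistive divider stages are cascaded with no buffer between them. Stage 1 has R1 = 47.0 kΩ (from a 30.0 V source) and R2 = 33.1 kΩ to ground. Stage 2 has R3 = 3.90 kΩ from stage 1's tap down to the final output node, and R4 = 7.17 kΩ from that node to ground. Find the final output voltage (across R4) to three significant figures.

Stage 2 presents R3+R4 = 11.07 kΩ as a load on stage 1's tap.
Stage 1's lower leg becomes R2‖(R3+R4) = 8.296 kΩ, so V_mid = 30.0 × 8.296/55.30 = 4.501 V.
Stage 2 is itself unloaded: V_out = V_mid × R4/(R3+R4) = 4.501 × 7.17/11.07 = 2.92 V.

V_out ≈ 2.92 V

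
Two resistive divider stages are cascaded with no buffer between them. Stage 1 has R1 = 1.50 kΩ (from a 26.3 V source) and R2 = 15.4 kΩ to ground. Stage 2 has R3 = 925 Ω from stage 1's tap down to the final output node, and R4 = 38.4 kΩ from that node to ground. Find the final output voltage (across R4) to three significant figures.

V_out ≈ 22.6 V

Stage 2 presents R3+R4 = 39320 Ω as a load on stage 1's tap.
Stage 1's lower leg becomes R2‖(R3+R4) = 11070 Ω, so V_mid = 26.3 × 11070/12570 = 23.16 V.
Stage 2 is itself unloaded: V_out = V_mid × R4/(R3+R4) = 23.16 × 38400/39320 = 22.6 V.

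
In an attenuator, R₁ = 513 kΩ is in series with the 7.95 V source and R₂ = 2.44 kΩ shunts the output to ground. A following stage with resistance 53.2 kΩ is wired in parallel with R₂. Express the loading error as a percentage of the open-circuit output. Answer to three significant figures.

4.37 %

The divider's output (Thévenin) resistance is R₁‖R₂ = 2.428 kΩ.
Fractional drop under load = R_th/(R_th + R_L) = 2.428 / (2.428 + 53.2) = 0.04365.
So the output falls by 4.37 %.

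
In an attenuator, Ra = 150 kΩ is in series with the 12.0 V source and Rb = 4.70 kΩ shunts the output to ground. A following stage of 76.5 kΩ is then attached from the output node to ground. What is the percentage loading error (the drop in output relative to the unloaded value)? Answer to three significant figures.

5.62 %

The divider's output (Thévenin) resistance is Ra‖Rb = 4.557 kΩ.
Fractional drop under load = R_th/(R_th + R_L) = 4.557 / (4.557 + 76.5) = 0.05622.
So the output falls by 5.62 %.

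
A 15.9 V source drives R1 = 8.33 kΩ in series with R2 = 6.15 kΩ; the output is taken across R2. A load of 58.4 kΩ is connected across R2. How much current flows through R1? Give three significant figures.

I ≈ 1.14 mA

R2‖R_L = 5.564 kΩ, so the source sees R1 + R2‖R_L = 13.89 kΩ.
I = 15.9 V / 13.89 kΩ = 1.14 mA.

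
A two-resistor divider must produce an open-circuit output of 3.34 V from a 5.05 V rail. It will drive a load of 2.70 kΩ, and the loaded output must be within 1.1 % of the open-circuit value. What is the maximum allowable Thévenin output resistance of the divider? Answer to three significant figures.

Loading drop = R_th/(R_th + R_L) ≤ 0.0110, so R_th ≤ R_L · ε/(1−ε) = 2.70 kΩ × 0.0110/0.9890 = 30.0 Ω.
(Any R1, R2 with R2/(R1+R2) = 0.661 and R1‖R2 ≤ 30.0 Ω will meet the spec.)

R_th ≤ 30.0 Ω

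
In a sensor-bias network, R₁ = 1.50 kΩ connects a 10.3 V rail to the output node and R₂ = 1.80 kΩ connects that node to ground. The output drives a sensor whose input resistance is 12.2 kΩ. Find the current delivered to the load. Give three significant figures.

I_L ≈ 0.432 mA

R₂‖R_L = 1.569 kΩ; V_out = 10.3 × 1.569/3.069 = 5.265 V.
I_L = V_out / R_L = 5.265 / 12.2 kΩ = 0.432 mA.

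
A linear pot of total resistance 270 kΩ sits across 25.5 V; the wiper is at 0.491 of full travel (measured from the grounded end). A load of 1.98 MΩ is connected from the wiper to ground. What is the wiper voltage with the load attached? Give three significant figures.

V ≈ 12.1 V

The wiper splits the pot into (1−α)R = 137.4 kΩ above and αR = 132.6 kΩ below.
Lower section ‖ load = 124.3 kΩ.
V_wiper = 25.5 × 124.3/(137.4 + 124.3) = 12.1 V.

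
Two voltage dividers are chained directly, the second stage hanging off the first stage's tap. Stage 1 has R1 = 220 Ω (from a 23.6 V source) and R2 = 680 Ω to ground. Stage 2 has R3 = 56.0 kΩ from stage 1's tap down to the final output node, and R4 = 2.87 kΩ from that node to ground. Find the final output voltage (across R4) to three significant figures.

Stage 2 presents R3+R4 = 58870 Ω as a load on stage 1's tap.
Stage 1's lower leg becomes R2‖(R3+R4) = 672.2 Ω, so V_mid = 23.6 × 672.2/892.2 = 17.78 V.
Stage 2 is itself unloaded: V_out = V_mid × R4/(R3+R4) = 17.78 × 2870/58870 = 0.867 V.

V_out ≈ 0.867 V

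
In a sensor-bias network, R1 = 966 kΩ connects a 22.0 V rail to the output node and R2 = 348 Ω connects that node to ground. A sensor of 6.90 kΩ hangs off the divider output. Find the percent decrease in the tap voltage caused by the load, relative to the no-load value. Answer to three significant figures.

4.80 %

The divider's output (Thévenin) resistance is R1‖R2 = 347.9 Ω.
Fractional drop under load = R_th/(R_th + R_L) = 347.9 / (347.9 + 6900) = 0.04800.
So the output falls by 4.80 %.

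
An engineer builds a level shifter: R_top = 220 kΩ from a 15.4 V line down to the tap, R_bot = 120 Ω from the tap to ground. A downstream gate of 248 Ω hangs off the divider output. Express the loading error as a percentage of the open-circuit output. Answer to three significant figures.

32.6 %

The divider's output (Thévenin) resistance is R_top‖R_bot = 119.9 Ω.
Fractional drop under load = R_th/(R_th + R_L) = 119.9 / (119.9 + 248) = 0.3260.
So the output falls by 32.6 %.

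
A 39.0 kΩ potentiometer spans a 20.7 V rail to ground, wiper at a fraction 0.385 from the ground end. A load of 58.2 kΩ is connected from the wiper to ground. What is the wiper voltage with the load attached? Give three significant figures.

V ≈ 6.88 V

The wiper splits the pot into (1−α)R = 23.98 kΩ above and αR = 15.02 kΩ below.
Lower section ‖ load = 11.94 kΩ.
V_wiper = 20.7 × 11.94/(23.98 + 11.94) = 6.88 V.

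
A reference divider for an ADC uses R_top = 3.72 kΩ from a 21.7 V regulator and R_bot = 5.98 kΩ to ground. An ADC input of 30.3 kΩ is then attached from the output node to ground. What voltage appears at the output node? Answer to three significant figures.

V_out ≈ 12.4 V

The load sits in parallel with R_bot: R_bot‖R_L = (5.98 × 30.3) / (5.98 + 30.3) = 4.994 kΩ.
V_out = 21.7 × 4.994 / (3.72 + 4.994) = 21.7 × 4.994/8.714 = 12.4 V.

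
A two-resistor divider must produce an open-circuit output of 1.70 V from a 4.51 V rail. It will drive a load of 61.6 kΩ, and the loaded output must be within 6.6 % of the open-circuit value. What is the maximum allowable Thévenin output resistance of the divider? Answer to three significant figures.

Loading drop = R_th/(R_th + R_L) ≤ 0.0660, so R_th ≤ R_L · ε/(1−ε) = 61.6 kΩ × 0.0660/0.9340 = 4.35 kΩ.

R_th ≤ 4.35 kΩ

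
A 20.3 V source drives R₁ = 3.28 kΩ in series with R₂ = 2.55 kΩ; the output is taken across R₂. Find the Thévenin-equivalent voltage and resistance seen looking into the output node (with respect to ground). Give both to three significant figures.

V_th = 8.88 V, R_th = 1.43 kΩ

V_th is the open-circuit tap voltage: 20.3 × 2.55/(3.28 + 2.55) = 8.88 V.
With the supply zeroed, R₁ and R₂ appear in parallel from the tap: R_th = R₁‖R₂ = (3.28 × 2.55)/5.830 = 1.43 kΩ.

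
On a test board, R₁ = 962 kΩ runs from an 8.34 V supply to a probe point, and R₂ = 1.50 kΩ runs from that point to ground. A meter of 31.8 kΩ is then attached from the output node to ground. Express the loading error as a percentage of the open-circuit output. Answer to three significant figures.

4.50 %

The divider's output (Thévenin) resistance is R₁‖R₂ = 1.498 kΩ.
Fractional drop under load = R_th/(R_th + R_L) = 1.498 / (1.498 + 31.8) = 0.04498.
So the output falls by 4.50 %.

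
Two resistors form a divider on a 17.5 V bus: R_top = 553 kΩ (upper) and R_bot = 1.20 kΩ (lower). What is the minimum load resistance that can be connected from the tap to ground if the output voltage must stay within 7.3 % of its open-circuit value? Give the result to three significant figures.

R_L(min) ≈ 15.2 kΩ

Output resistance R_th = R_top‖R_bot = (553 × 1.20)/554.2 = 1.197 kΩ.
The fractional drop is R_th/(R_th + R_L); requiring this ≤ 0.0730 gives R_L ≥ R_th(1/0.0730 − 1) = 1.197 × 12.70 = 15.2 kΩ.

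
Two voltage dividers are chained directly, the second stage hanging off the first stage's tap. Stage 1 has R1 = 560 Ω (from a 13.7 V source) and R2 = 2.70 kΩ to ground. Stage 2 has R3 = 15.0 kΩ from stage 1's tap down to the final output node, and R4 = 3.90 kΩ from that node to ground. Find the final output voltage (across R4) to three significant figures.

V_out ≈ 2.29 V

Stage 2 presents R3+R4 = 18900 Ω as a load on stage 1's tap.
Stage 1's lower leg becomes R2‖(R3+R4) = 2362 Ω, so V_mid = 13.7 × 2362/2922 = 11.07 V.
Stage 2 is itself unloaded: V_out = V_mid × R4/(R3+R4) = 11.07 × 3900/18900 = 2.29 V.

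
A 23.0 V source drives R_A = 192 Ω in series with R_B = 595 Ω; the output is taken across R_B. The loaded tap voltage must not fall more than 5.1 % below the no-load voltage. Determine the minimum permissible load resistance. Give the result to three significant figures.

Output resistance R_th = R_A‖R_B = (192 × 595)/787.0 = 145.2 Ω.
The fractional drop is R_th/(R_th + R_L); requiring this ≤ 0.0510 gives R_L ≥ R_th(1/0.0510 − 1) = 145.2 × 18.61 = 2.70 kΩ.

R_L(min) ≈ 2.70 kΩ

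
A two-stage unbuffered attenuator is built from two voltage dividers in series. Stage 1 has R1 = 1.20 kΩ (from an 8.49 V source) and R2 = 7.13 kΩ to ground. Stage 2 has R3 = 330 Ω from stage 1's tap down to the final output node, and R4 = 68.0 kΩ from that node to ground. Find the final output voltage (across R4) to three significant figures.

V_out ≈ 7.12 V

Stage 2 presents R3+R4 = 68330 Ω as a load on stage 1's tap.
Stage 1's lower leg becomes R2‖(R3+R4) = 6456 Ω, so V_mid = 8.49 × 6456/7656 = 7.159 V.
Stage 2 is itself unloaded: V_out = V_mid × R4/(R3+R4) = 7.159 × 68000/68330 = 7.12 V.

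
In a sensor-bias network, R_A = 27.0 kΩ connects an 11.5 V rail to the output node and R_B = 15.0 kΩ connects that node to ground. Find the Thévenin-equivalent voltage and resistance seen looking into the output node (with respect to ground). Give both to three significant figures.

V_th is the open-circuit tap voltage: 11.5 × 15.0/(27.0 + 15.0) = 4.11 V.
With the supply zeroed, R_A and R_B appear in parallel from the tap: R_th = R_A‖R_B = (27.0 × 15.0)/42.00 = 9.64 kΩ.

V_th = 4.11 V, R_th = 9.64 kΩ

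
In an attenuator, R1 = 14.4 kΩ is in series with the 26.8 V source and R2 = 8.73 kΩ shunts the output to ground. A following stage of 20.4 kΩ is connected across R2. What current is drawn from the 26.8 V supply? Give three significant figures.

R2‖R_L = 6.114 kΩ, so the source sees R1 + R2‖R_L = 20.51 kΩ.
I = 26.8 V / 20.51 kΩ = 1.31 mA.

I ≈ 1.31 mA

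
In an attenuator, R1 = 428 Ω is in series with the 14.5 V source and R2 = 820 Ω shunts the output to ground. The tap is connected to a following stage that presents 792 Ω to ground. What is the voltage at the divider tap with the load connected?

The load sits in parallel with R2: R2‖R_L = (820 × 792) / (820 + 792) = 402.9 Ω.
V_out = 14.5 × 402.9 / (428 + 402.9) = 14.5 × 402.9/830.9 = 7.03 V.
(Unloaded it would have been 9.53 V.)

V_out ≈ 7.03 V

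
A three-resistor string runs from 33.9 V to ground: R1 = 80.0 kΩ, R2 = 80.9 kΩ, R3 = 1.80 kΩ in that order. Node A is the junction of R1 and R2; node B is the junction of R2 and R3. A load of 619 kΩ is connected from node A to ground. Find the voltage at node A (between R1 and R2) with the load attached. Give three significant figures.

V ≈ 16.2 V

Below node A the series string R2+R3 = 82.70 kΩ sits in parallel with the 619 kΩ load: 72.95 kΩ.
V_A = 33.9 × 72.95/(80.0 + 72.95) = 16.2 V.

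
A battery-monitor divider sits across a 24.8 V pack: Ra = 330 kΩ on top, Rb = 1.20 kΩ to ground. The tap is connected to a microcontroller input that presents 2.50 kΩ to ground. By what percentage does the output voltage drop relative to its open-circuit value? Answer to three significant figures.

32.4 %

The divider's output (Thévenin) resistance is Ra‖Rb = 1.196 kΩ.
Fractional drop under load = R_th/(R_th + R_L) = 1.196 / (1.196 + 2.50) = 0.3235.
So the output falls by 32.4 %.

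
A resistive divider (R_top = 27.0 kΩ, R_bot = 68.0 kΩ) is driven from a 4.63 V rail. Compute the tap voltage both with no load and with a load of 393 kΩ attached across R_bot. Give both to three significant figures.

Unloaded: 3.31 V; loaded: 3.16 V

Open-circuit: V = 4.63 × 68.0/(27.0 + 68.0) = 3.31 V.
With the load, R_bot becomes R_bot‖R_L = 57.97 kΩ, so V = 4.63 × 57.97/84.97 = 3.16 V.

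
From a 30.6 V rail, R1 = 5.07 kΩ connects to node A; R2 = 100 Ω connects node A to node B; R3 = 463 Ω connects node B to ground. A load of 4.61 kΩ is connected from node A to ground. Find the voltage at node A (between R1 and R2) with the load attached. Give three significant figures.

V ≈ 2.76 V

Below node A the series string R2+R3 = 563.0 Ω sits in parallel with the 4610 Ω load: 501.7 Ω.
V_A = 30.6 × 501.7/(5070 + 501.7) = 2.76 V.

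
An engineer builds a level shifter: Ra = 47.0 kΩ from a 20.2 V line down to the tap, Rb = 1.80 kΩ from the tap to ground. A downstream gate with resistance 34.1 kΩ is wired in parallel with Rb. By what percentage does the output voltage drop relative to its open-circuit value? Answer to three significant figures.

The divider's output (Thévenin) resistance is Ra‖Rb = 1.734 kΩ.
Fractional drop under load = R_th/(R_th + R_L) = 1.734 / (1.734 + 34.1) = 0.04838.
So the output falls by 4.84 %.

4.84 %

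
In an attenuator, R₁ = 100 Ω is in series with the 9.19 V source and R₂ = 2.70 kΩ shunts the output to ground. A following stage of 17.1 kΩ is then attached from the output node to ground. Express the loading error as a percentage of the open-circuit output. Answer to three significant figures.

The divider's output (Thévenin) resistance is R₁‖R₂ = 96.43 Ω.
Fractional drop under load = R_th/(R_th + R_L) = 96.43 / (96.43 + 17100) = 0.005607.
So the output falls by 0.561 %.

0.561 %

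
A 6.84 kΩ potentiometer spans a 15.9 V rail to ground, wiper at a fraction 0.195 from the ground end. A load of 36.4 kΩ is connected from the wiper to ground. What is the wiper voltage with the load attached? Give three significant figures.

V ≈ 3.01 V

The wiper splits the pot into (1−α)R = 5.506 kΩ above and αR = 1.334 kΩ below.
Lower section ‖ load = 1.287 kΩ.
V_wiper = 15.9 × 1.287/(5.506 + 1.287) = 3.01 V.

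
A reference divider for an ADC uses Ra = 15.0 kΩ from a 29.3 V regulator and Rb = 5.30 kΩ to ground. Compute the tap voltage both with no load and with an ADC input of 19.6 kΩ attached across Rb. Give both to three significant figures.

Unloaded: 7.65 V; loaded: 6.38 V

Open-circuit: V = 29.3 × 5.30/(15.0 + 5.30) = 7.65 V.
With the load, Rb becomes Rb‖R_L = 4.172 kΩ, so V = 29.3 × 4.172/19.17 = 6.38 V.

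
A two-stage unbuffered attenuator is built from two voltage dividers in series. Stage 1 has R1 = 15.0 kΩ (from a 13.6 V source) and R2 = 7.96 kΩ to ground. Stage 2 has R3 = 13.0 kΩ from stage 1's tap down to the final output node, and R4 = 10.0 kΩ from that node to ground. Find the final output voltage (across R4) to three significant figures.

Stage 2 presents R3+R4 = 23.00 kΩ as a load on stage 1's tap.
Stage 1's lower leg becomes R2‖(R3+R4) = 5.913 kΩ, so V_mid = 13.6 × 5.913/20.91 = 3.846 V.
Stage 2 is itself unloaded: V_out = V_mid × R4/(R3+R4) = 3.846 × 10.0/23.00 = 1.67 V.

V_out ≈ 1.67 V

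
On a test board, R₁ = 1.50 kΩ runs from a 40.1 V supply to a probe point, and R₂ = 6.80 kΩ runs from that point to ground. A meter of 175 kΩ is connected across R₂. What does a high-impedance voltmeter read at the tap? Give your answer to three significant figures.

The load sits in parallel with R₂: R₂‖R_L = (6.80 × 175) / (6.80 + 175) = 6.546 kΩ.
V_out = 40.1 × 6.546 / (1.50 + 6.546) = 40.1 × 6.546/8.046 = 32.6 V.

V_out ≈ 32.6 V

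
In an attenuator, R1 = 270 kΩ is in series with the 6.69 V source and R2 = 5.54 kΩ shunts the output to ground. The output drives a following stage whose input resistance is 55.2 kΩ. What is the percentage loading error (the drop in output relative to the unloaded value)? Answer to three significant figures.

The divider's output (Thévenin) resistance is R1‖R2 = 5.429 kΩ.
Fractional drop under load = R_th/(R_th + R_L) = 5.429 / (5.429 + 55.2) = 0.08954.
So the output falls by 8.95 %.

8.95 %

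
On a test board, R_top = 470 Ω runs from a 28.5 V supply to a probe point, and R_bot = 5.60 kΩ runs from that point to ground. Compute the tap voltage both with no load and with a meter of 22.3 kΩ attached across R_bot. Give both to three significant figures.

Unloaded: 26.3 V; loaded: 25.8 V

Open-circuit: V = 28.5 × 5600/(470 + 5600) = 26.3 V.
With the load, R_bot becomes R_bot‖R_L = 4476 Ω, so V = 28.5 × 4476/4946 = 25.8 V.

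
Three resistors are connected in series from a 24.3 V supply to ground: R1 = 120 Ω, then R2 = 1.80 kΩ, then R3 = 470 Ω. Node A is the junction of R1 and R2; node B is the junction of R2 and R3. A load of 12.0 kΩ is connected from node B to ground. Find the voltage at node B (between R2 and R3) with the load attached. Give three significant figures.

At node B, R3 is in parallel with the load: R3‖R_L = 452.3 Ω.
Below node A the resistance is R2 + (R3‖R_L) = 2252 Ω, so V_A = 24.3 × 2252/2372 = 23.07 V.
Then V_B = V_A × (R3‖R_L)/(R2 + R3‖R_L) = 23.07 × 452.3/2252 = 4.63 V.

V ≈ 4.63 V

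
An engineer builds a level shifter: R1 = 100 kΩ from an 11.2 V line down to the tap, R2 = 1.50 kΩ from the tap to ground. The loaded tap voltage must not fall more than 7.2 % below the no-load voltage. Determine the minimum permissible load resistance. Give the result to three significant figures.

Output resistance R_th = R1‖R2 = (100 × 1.50)/101.5 = 1.478 kΩ.
The fractional drop is R_th/(R_th + R_L); requiring this ≤ 0.0720 gives R_L ≥ R_th(1/0.0720 − 1) = 1.478 × 12.89 = 19.0 kΩ.

R_L(min) ≈ 19.0 kΩ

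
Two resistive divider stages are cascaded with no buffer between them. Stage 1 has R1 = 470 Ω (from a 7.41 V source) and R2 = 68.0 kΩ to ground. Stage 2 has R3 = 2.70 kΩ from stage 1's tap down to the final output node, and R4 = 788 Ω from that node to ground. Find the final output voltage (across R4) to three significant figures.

V_out ≈ 1.47 V

Stage 2 presents R3+R4 = 3488 Ω as a load on stage 1's tap.
Stage 1's lower leg becomes R2‖(R3+R4) = 3318 Ω, so V_mid = 7.41 × 3318/3788 = 6.491 V.
Stage 2 is itself unloaded: V_out = V_mid × R4/(R3+R4) = 6.491 × 788/3488 = 1.47 V.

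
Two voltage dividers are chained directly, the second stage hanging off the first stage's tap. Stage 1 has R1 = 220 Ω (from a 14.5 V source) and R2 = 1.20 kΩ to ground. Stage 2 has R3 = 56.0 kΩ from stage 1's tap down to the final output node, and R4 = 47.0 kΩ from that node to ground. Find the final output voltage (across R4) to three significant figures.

V_out ≈ 5.58 V

Stage 2 presents R3+R4 = 103000 Ω as a load on stage 1's tap.
Stage 1's lower leg becomes R2‖(R3+R4) = 1186 Ω, so V_mid = 14.5 × 1186/1406 = 12.23 V.
Stage 2 is itself unloaded: V_out = V_mid × R4/(R3+R4) = 12.23 × 47000/103000 = 5.58 V.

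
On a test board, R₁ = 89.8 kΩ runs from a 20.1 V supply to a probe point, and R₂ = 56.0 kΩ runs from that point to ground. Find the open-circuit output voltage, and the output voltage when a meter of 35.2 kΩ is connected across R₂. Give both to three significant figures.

Unloaded: 7.72 V; loaded: 3.90 V

Open-circuit: V = 20.1 × 56.0/(89.8 + 56.0) = 7.72 V.
With the load, R₂ becomes R₂‖R_L = 21.61 kΩ, so V = 20.1 × 21.61/111.4 = 3.90 V.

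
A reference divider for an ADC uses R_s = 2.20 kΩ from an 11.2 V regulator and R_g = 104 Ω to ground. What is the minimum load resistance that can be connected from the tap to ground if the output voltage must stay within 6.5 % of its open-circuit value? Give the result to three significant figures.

R_L(min) ≈ 1.43 kΩ

Output resistance R_th = R_s‖R_g = (2200 × 104)/2304 = 99.31 Ω.
The fractional drop is R_th/(R_th + R_L); requiring this ≤ 0.0650 gives R_L ≥ R_th(1/0.0650 − 1) = 99.31 × 14.38 = 1.43 kΩ.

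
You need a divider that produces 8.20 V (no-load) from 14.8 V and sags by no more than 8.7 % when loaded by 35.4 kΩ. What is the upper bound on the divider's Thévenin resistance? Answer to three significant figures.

Loading drop = R_th/(R_th + R_L) ≤ 0.0870, so R_th ≤ R_L · ε/(1−ε) = 35.4 kΩ × 0.0870/0.9130 = 3.37 kΩ.
(Any R1, R2 with R2/(R1+R2) = 0.554 and R1‖R2 ≤ 3.37 kΩ will meet the spec.)

R_th ≤ 3.37 kΩ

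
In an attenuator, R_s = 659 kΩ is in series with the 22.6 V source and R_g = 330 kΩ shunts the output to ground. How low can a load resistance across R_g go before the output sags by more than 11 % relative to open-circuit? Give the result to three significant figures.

Output resistance R_th = R_s‖R_g = (659 × 330)/989.0 = 219.9 kΩ.
The fractional drop is R_th/(R_th + R_L); requiring this ≤ 0.110 gives R_L ≥ R_th(1/0.110 − 1) = 219.9 × 8.091 = 1.78 MΩ.

R_L(min) ≈ 1.78 MΩ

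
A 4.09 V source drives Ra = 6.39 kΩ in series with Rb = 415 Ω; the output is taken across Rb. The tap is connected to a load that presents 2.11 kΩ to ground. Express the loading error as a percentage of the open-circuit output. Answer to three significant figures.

Unloaded V = 4.09 × 415/6805 = 0.2494 V.
Loaded: Rb‖R_L = 346.8 Ω, giving V = 4.09 × 346.8/6737 = 0.2105 V.
Drop = (0.2494 − 0.2105) / 0.2494 = 15.6 %.

15.6 %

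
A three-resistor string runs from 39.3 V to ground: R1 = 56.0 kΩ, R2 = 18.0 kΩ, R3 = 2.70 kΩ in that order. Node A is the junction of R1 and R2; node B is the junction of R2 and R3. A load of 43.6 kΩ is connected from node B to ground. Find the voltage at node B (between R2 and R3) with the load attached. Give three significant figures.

At node B, R3 is in parallel with the load: R3‖R_L = 2.543 kΩ.
Below node A the resistance is R2 + (R3‖R_L) = 20.54 kΩ, so V_A = 39.3 × 20.54/76.54 = 10.55 V.
Then V_B = V_A × (R3‖R_L)/(R2 + R3‖R_L) = 10.55 × 2.543/20.54 = 1.31 V.

V ≈ 1.31 V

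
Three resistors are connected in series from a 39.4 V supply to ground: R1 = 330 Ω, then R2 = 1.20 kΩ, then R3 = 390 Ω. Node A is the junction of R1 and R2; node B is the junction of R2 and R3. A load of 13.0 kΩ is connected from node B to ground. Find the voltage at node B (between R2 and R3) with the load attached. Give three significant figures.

V ≈ 7.82 V

At node B, R3 is in parallel with the load: R3‖R_L = 378.6 Ω.
Below node A the resistance is R2 + (R3‖R_L) = 1579 Ω, so V_A = 39.4 × 1579/1909 = 32.59 V.
Then V_B = V_A × (R3‖R_L)/(R2 + R3‖R_L) = 32.59 × 378.6/1579 = 7.82 V.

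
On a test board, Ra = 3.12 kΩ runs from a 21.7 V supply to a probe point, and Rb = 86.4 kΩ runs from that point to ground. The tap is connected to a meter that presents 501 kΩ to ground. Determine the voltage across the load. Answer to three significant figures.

The load sits in parallel with Rb: Rb‖R_L = (86.4 × 501) / (86.4 + 501) = 73.69 kΩ.
V_out = 21.7 × 73.69 / (3.12 + 73.69) = 21.7 × 73.69/76.81 = 20.8 V.
(Unloaded it would have been 20.9 V.)

V_out ≈ 20.8 V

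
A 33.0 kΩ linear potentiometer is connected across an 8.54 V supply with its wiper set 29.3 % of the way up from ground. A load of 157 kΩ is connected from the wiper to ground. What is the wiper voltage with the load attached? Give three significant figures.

The wiper splits the pot into (1−α)R = 23.33 kΩ above and αR = 9.669 kΩ below.
Lower section ‖ load = 9.108 kΩ.
V_wiper = 8.54 × 9.108/(23.33 + 9.108) = 2.40 V.

V ≈ 2.40 V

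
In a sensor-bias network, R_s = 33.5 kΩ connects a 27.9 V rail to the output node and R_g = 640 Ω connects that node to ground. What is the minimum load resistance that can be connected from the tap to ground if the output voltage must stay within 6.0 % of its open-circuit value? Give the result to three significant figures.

R_L(min) ≈ 9.84 kΩ

Output resistance R_th = R_s‖R_g = (33500 × 640)/34140 = 628.0 Ω.
The fractional drop is R_th/(R_th + R_L); requiring this ≤ 0.0600 gives R_L ≥ R_th(1/0.0600 − 1) = 628.0 × 15.67 = 9.84 kΩ.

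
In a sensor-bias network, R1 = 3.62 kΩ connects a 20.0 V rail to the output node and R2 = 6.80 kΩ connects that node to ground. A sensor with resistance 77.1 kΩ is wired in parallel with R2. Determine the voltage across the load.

The load sits in parallel with R2: R2‖R_L = (6.80 × 77.1) / (6.80 + 77.1) = 6.249 kΩ.
V_out = 20.0 × 6.249 / (3.62 + 6.249) = 20.0 × 6.249/9.869 = 12.7 V.

V_out ≈ 12.7 V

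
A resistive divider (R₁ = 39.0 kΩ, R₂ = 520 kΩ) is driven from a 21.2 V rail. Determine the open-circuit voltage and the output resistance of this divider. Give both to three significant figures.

V_th is the open-circuit tap voltage: 21.2 × 520/(39.0 + 520) = 19.7 V.
With the supply zeroed, R₁ and R₂ appear in parallel from the tap: R_th = R₁‖R₂ = (39.0 × 520)/559.0 = 36.3 kΩ.

V_th = 19.7 V, R_th = 36.3 kΩ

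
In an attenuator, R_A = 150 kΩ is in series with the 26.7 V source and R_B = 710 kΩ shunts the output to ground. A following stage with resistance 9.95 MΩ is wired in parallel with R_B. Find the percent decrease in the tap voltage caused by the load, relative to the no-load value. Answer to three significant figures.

The divider's output (Thévenin) resistance is R_A‖R_B = 123.8 kΩ.
Fractional drop under load = R_th/(R_th + R_L) = 123.8 / (123.8 + 9950) = 0.01229.
So the output falls by 1.23 %.

1.23 %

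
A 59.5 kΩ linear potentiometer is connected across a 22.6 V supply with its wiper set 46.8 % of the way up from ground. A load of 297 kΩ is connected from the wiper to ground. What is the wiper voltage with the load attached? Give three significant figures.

The wiper splits the pot into (1−α)R = 31.65 kΩ above and αR = 27.85 kΩ below.
Lower section ‖ load = 25.46 kΩ.
V_wiper = 22.6 × 25.46/(31.65 + 25.46) = 10.1 V.

V ≈ 10.1 V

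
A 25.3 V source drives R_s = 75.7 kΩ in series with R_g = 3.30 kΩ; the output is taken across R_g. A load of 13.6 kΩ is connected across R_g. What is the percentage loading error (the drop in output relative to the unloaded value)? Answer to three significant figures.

18.9 %

Unloaded V = 25.3 × 3.30/79.00 = 1.057 V.
Loaded: R_g‖R_L = 2.656 kΩ, giving V = 25.3 × 2.656/78.36 = 0.8575 V.
Drop = (1.057 − 0.8575) / 1.057 = 18.9 %.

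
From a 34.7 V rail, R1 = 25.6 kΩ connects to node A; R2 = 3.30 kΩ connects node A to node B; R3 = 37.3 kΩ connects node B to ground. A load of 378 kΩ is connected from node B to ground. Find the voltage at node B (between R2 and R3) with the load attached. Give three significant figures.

V ≈ 18.7 V

At node B, R3 is in parallel with the load: R3‖R_L = 33.95 kΩ.
Below node A the resistance is R2 + (R3‖R_L) = 37.25 kΩ, so V_A = 34.7 × 37.25/62.85 = 20.57 V.
Then V_B = V_A × (R3‖R_L)/(R2 + R3‖R_L) = 20.57 × 33.95/37.25 = 18.7 V.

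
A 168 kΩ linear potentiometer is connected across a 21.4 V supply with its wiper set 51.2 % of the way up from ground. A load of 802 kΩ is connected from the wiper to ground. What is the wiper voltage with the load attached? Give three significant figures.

The wiper splits the pot into (1−α)R = 81.98 kΩ above and αR = 86.02 kΩ below.
Lower section ‖ load = 77.68 kΩ.
V_wiper = 21.4 × 77.68/(81.98 + 77.68) = 10.4 V.

V ≈ 10.4 V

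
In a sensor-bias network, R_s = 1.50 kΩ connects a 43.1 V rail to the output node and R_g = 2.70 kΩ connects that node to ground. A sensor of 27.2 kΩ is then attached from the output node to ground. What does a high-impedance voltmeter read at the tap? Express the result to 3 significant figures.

V_out ≈ 26.8 V

The load sits in parallel with R_g: R_g‖R_L = (2.70 × 27.2) / (2.70 + 27.2) = 2.456 kΩ.
V_out = 43.1 × 2.456 / (1.50 + 2.456) = 43.1 × 2.456/3.956 = 26.8 V.
(Unloaded it would have been 27.7 V.)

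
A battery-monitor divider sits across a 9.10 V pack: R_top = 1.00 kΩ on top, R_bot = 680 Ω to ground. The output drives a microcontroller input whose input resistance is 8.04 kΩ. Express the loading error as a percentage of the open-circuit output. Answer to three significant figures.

4.79 %

The divider's output (Thévenin) resistance is R_top‖R_bot = 404.8 Ω.
Fractional drop under load = R_th/(R_th + R_L) = 404.8 / (404.8 + 8040) = 0.04793.
So the output falls by 4.79 %.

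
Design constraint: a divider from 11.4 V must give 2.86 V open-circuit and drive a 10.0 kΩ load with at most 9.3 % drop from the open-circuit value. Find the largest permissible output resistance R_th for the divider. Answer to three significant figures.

R_th ≤ 1.03 kΩ

Loading drop = R_th/(R_th + R_L) ≤ 0.0930, so R_th ≤ R_L · ε/(1−ε) = 10.0 kΩ × 0.0930/0.9070 = 1.03 kΩ.
(Any R1, R2 with R2/(R1+R2) = 0.251 and R1‖R2 ≤ 1.03 kΩ will meet the spec.)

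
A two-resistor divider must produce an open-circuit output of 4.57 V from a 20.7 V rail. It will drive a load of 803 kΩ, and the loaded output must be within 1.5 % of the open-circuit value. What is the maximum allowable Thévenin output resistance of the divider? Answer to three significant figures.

R_th ≤ 12.2 kΩ

Loading drop = R_th/(R_th + R_L) ≤ 0.0150, so R_th ≤ R_L · ε/(1−ε) = 803 kΩ × 0.0150/0.9850 = 12.2 kΩ.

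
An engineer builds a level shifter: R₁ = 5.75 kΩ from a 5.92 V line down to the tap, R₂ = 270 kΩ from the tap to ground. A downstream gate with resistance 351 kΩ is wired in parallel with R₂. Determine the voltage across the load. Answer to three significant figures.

The load sits in parallel with R₂: R₂‖R_L = (270 × 351) / (270 + 351) = 152.6 kΩ.
V_out = 5.92 × 152.6 / (5.75 + 152.6) = 5.92 × 152.6/158.4 = 5.71 V.
(Unloaded it would have been 5.80 V.)

V_out ≈ 5.71 V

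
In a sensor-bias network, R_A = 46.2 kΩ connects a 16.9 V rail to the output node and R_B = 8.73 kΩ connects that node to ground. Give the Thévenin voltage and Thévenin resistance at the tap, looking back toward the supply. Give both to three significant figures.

V_th is the open-circuit tap voltage: 16.9 × 8.73/(46.2 + 8.73) = 2.69 V.
With the supply zeroed, R_A and R_B appear in parallel from the tap: R_th = R_A‖R_B = (46.2 × 8.73)/54.93 = 7.34 kΩ.

V_th = 2.69 V, R_th = 7.34 kΩ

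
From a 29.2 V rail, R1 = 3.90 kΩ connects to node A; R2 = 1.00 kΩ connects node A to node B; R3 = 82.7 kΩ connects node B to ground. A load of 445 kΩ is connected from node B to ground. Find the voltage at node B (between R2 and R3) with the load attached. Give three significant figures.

At node B, R3 is in parallel with the load: R3‖R_L = 69.74 kΩ.
Below node A the resistance is R2 + (R3‖R_L) = 70.74 kΩ, so V_A = 29.2 × 70.74/74.64 = 27.67 V.
Then V_B = V_A × (R3‖R_L)/(R2 + R3‖R_L) = 27.67 × 69.74/70.74 = 27.3 V.

V ≈ 27.3 V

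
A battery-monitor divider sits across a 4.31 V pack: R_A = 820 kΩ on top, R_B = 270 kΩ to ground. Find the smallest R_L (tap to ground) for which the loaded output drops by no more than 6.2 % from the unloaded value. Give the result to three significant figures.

Output resistance R_th = R_A‖R_B = (820 × 270)/1090 = 203.1 kΩ.
The fractional drop is R_th/(R_th + R_L); requiring this ≤ 0.0620 gives R_L ≥ R_th(1/0.0620 − 1) = 203.1 × 15.13 = 3.07 MΩ.

R_L(min) ≈ 3.07 MΩ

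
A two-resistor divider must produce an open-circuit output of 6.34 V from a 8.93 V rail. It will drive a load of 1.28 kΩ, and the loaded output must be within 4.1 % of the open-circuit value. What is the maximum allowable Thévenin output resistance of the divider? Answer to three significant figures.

Loading drop = R_th/(R_th + R_L) ≤ 0.0410, so R_th ≤ R_L · ε/(1−ε) = 1.28 kΩ × 0.0410/0.9590 = 54.7 Ω.
(Any R1, R2 with R2/(R1+R2) = 0.710 and R1‖R2 ≤ 54.7 Ω will meet the spec.)

R_th ≤ 54.7 Ω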